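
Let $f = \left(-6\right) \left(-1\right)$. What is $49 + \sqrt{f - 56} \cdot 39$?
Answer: $49 + 195 i \sqrt{2} \approx 49.0 + 275.77 i$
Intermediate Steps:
$f = 6$
$49 + \sqrt{f - 56} \cdot 39 = 49 + \sqrt{6 - 56} \cdot 39 = 49 + \sqrt{-50} \cdot 39 = 49 + 5 i \sqrt{2} \cdot 39 = 49 + 195 i \sqrt{2}$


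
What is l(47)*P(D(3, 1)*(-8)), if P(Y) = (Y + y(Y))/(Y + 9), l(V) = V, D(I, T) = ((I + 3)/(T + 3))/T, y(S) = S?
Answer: 376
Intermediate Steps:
D(I, T) = (3 + I)/(T*(3 + T)) (D(I, T) = ((3 + I)/(3 + T))/T = (3 + I)/(T*(3 + T)))
P(Y) = 2*Y/(9 + Y) (P(Y) = (Y + Y)/(Y + 9) = (2*Y)/(9 + Y) = 2*Y/(9 + Y))
l(47)*P(D(3, 1)*(-8)) = 47*(2*(((3 + 3)/(1*(3 + 1)))*(-8))/(9 + ((3 + 3)/(1*(3 + 1)))*(-8))) = 47*(2*((1*6/4)*(-8))/(9 + (1*6/4)*(-8))) = 47*(2*((1*(1/4)*6)*(-8))/(9 + (1*(1/4)*6)*(-8))) = 47*(2*((3/2)*(-8))/(9 + (3/2)*(-8))) = 47*(2*(-12)/(9 - 12)) = 47*(2*(-12)/(-3)) = 47*(2*(-12)*(-1/3)) = 47*8 = 376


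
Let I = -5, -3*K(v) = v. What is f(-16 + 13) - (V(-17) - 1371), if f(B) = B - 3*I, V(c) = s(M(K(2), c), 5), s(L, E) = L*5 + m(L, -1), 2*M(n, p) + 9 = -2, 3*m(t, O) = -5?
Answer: 8473/6 ≈ 1412.2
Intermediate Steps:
K(v) = -v/3
m(t, O) = -5/3 (m(t, O) = (⅓)*(-5) = -5/3)
M(n, p) = -11/2 (M(n, p) = -9/2 + (½)*(-2) = -9/2 - 1 = -11/2)
s(L, E) = -5/3 + 5*L (s(L, E) = L*5 - 5/3 = 5*L - 5/3 = -5/3 + 5*L)
V(c) = -175/6 (V(c) = -5/3 + 5*(-11/2) = -5/3 - 55/2 = -175/6)
f(B) = 15 + B (f(B) = B - 3*(-5) = B + 15 = 15 + B)
f(-16 + 13) - (V(-17) - 1371) = (15 + (-16 + 13)) - (-175/6 - 1371) = (15 - 3) - 1*(-8401/6) = 12 + 8401/6 = 8473/6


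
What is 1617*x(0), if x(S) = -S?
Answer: 0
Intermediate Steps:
1617*x(0) = 1617*(-1*0) = 1617*0 = 0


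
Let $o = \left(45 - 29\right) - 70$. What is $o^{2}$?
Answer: $2916$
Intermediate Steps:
$o = -54$ ($o = 16 - 70 = -54$)
$o^{2} = \left(-54\right)^{2} = 2916$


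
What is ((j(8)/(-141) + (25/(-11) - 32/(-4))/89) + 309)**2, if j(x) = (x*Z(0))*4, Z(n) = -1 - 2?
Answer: 203128226317636/2117196169 ≈ 95942.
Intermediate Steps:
Z(n) = -3
j(x) = -12*x (j(x) = (x*(-3))*4 = -3*x*4 = -12*x)
((j(8)/(-141) + (25/(-11) - 32/(-4))/89) + 309)**2 = ((-12*8/(-141) + (25/(-11) - 32/(-4))/89) + 309)**2 = ((-96*(-1/141) + (25*(-1/11) - 32*(-1/4))*(1/89)) + 309)**2 = ((32/47 + (-25/11 + 8)*(1/89)) + 309)**2 = ((32/47 + (63/11)*(1/89)) + 309)**2 = ((32/47 + 63/979) + 309)**2 = (34289/46013 + 309)**2 = (14252306/46013)**2 = 203128226317636/2117196169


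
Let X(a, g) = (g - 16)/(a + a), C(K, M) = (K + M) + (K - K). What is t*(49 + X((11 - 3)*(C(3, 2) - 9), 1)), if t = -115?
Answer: -362365/64 ≈ -5662.0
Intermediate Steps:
C(K, M) = K + M (C(K, M) = (K + M) + 0 = K + M)
X(a, g) = (-16 + g)/(2*a) (X(a, g) = (-16 + g)/((2*a)) = (-16 + g)*(1/(2*a)) = (-16 + g)/(2*a))
t*(49 + X((11 - 3)*(C(3, 2) - 9), 1)) = -115*(49 + (-16 + 1)/(2*(((11 - 3)*((3 + 2) - 9))))) = -115*(49 + (1/2)*(-15)/(8*(5 - 9))) = -115*(49 + (1/2)*(-15)/(8*(-4))) = -115*(49 + (1/2)*(-15)/(-32)) = -115*(49 + (1/2)*(-1/32)*(-15)) = -115*(49 + 15/64) = -115*3151/64 = -362365/64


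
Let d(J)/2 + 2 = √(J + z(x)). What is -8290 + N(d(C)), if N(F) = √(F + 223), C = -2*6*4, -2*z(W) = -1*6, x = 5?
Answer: -8290 + √(219 + 6*I*√5) ≈ -8275.2 + 0.45309*I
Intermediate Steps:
z(W) = 3 (z(W) = -(-1)*6/2 = -½*(-6) = 3)
C = -48 (C = -12*4 = -48)
d(J) = -4 + 2*√(3 + J) (d(J) = -4 + 2*√(J + 3) = -4 + 2*√(3 + J))
N(F) = √(223 + F)
-8290 + N(d(C)) = -8290 + √(223 + (-4 + 2*√(3 - 48))) = -8290 + √(223 + (-4 + 2*√(-45))) = -8290 + √(223 + (-4 + 2*(3*I*√5))) = -8290 + √(223 + (-4 + 6*I*√5)) = -8290 + √(219 + 6*I*√5)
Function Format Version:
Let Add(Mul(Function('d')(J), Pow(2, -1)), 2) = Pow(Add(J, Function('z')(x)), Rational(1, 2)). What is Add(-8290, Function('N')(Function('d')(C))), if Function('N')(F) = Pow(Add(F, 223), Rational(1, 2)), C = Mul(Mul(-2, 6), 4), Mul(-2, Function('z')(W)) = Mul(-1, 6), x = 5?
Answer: Add(-8290, Pow(Add(219, Mul(6, I, Pow(5, Rational(1, 2)))), Rational(1, 2))) ≈ Add(-8275.2, Mul(0.45309, I))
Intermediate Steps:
Function('z')(W) = 3 (Function('z')(W) = Mul(Rational(-1, 2), Mul(-1, 6)) = Mul(Rational(-1, 2), -6) = 3)
C = -48 (C = Mul(-12, 4) = -48)
Function('d')(J) = Add(-4, Mul(2, Pow(Add(3, J), Rational(1, 2)))) (Function('d')(J) = Add(-4, Mul(2, Pow(Add(J, 3), Rational(1, 2)))) = Add(-4, Mul(2, Pow(Add(3, J), Rational(1, 2)))))
Function('N')(F) = Pow(Add(223, F), Rational(1, 2))
Add(-8290, Function('N')(Function('d')(C))) = Add(-8290, Pow(Add(223, Add(-4, Mul(2, Pow(Add(3, -48), Rational(1, 2))))), Rational(1, 2))) = Add(-8290, Pow(Add(223, Add(-4, Mul(2, Pow(-45, Rational(1, 2))))), Rational(1, 2))) = Add(-8290, Pow(Add(223, Add(-4, Mul(2, Mul(3, I, Pow(5, Rational(1, 2)))))), Rational(1, 2))) = Add(-8290, Pow(Add(223, Add(-4, Mul(6, I, Pow(5, Rational(1, 2))))), Rational(1, 2))) = Add(-8290, Pow(Add(219, Mul(6, I, Pow(5, Rational(1, 2)))), Rational(1, 2)))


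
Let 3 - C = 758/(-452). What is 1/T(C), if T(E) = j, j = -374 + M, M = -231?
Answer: -1/605 ≈ -0.0016529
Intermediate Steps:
C = 1057/226 (C = 3 - 758/(-452) = 3 - 758*(-1)/452 = 3 - 1*(-379/226) = 3 + 379/226 = 1057/226 ≈ 4.6770)
j = -605 (j = -374 - 231 = -605)
T(E) = -605
1/T(C) = 1/(-605) = -1/605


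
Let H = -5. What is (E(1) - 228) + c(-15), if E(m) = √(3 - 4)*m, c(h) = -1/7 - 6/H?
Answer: -7943/35 + I ≈ -226.94 + 1.0*I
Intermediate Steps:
c(h) = 37/35 (c(h) = -1/7 - 6/(-5) = -1*⅐ - 6*(-⅕) = -⅐ + 6/5 = 37/35)
E(m) = I*m (E(m) = √(-1)*m = I*m)
(E(1) - 228) + c(-15) = (I*1 - 228) + 37/35 = (I - 228) + 37/35 = (-228 + I) + 37/35 = -7943/35 + I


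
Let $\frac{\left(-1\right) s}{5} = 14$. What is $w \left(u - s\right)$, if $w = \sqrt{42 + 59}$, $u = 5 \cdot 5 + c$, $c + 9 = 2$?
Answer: $88 \sqrt{101} \approx 884.39$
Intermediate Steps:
$c = -7$ ($c = -9 + 2 = -7$)
$s = -70$ ($s = \left(-5\right) 14 = -70$)
$u = 18$ ($u = 5 \cdot 5 - 7 = 25 - 7 = 18$)
$w = \sqrt{101} \approx 10.05$
$w \left(u - s\right) = \sqrt{101} \left(18 - -70\right) = \sqrt{101} \left(18 + 70\right) = \sqrt{101} \cdot 88 = 88 \sqrt{101}$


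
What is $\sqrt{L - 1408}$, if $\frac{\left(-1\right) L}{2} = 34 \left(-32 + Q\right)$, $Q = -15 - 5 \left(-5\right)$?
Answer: $2 \sqrt{22} \approx 9.3808$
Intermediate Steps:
$Q = 10$ ($Q = -15 - -25 = -15 + 25 = 10$)
$L = 1496$ ($L = - 2 \cdot 34 \left(-32 + 10\right) = - 2 \cdot 34 \left(-22\right) = \left(-2\right) \left(-748\right) = 1496$)
$\sqrt{L - 1408} = \sqrt{1496 - 1408} = \sqrt{88} = 2 \sqrt{22}$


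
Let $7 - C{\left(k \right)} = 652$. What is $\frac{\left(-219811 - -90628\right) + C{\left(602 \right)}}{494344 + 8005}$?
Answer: $- \frac{129828}{502349} \approx -0.25844$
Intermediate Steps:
$C{\left(k \right)} = -645$ ($C{\left(k \right)} = 7 - 652 = -645$)
$\frac{\left(-219811 - -90628\right) + C{\left(602 \right)}}{494344 + 8005} = \frac{\left(-219811 - -90628\right) - 645}{494344 + 8005} = \frac{\left(-219811 + 90628\right) - 645}{502349} = \left(-129183 - 645\right) \frac{1}{502349} = \left(-129828\right) \frac{1}{502349} = - \frac{129828}{502349}$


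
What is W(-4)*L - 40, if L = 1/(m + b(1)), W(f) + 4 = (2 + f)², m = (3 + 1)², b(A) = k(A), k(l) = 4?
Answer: -40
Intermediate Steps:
b(A) = 4
m = 16 (m = 4² = 16)
W(f) = -4 + (2 + f)²
L = 1/20 (L = 1/(16 + 4) = 1/20 ≈ 0.050000)
W(-4)*L - 40 = -4*(4 - 4)*(1/20) - 40 = -4*0*(1/20) - 40 = 0*(1/20) - 40 = 0 - 40 = -40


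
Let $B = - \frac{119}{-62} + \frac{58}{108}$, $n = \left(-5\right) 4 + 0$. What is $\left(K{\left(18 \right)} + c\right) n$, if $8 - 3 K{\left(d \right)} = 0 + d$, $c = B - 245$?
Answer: $\frac{4115980}{837} \approx 4917.5$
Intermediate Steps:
$n = -20$ ($n = -20 + 0 = -20$)
$B = \frac{2056}{837}$ ($B = \left(-119\right) \left(- \frac{1}{62}\right) + 58 \cdot \frac{1}{108} = \frac{119}{62} + \frac{29}{54} = \frac{2056}{837} \approx 2.4564$)
$c = - \frac{203009}{837}$ ($c = \frac{2056}{837} - 245 = - \frac{203009}{837} \approx -242.54$)
$K{\left(d \right)} = \frac{8}{3} - \frac{d}{3}$ ($K{\left(d \right)} = \frac{8}{3} - \frac{0 + d}{3} = \frac{8}{3} - \frac{d}{3}$)
$\left(K{\left(18 \right)} + c\right) n = \left(\left(\frac{8}{3} - 6\right) - \frac{203009}{837}\right) \left(-20\right) = \left(- \frac{10}{3} - \frac{203009}{837}\right) \left(-20\right) = \left(- \frac{205799}{837}\right) \left(-20\right) = \frac{4115980}{837}$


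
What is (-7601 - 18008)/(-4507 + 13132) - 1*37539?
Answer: -323799484/8625 ≈ -37542.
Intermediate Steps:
(-7601 - 18008)/(-4507 + 13132) - 1*37539 = -25609/8625 - 37539 = -323799484/8625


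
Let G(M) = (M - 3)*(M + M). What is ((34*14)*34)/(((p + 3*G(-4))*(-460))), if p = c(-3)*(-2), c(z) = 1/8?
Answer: -16184/77165 ≈ -0.20973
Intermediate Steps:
c(z) = ⅛
G(M) = 2*M*(-3 + M) (G(M) = (-3 + M)*(2*M) = 2*M*(-3 + M))
p = -¼ (p = (⅛)*(-2) = -¼ ≈ -0.25000)
((34*14)*34)/(((p + 3*G(-4))*(-460))) = ((34*14)*34)/(((-¼ + 3*(2*(-4)*(-3 - 4)))*(-460))) = (476*34)/(((-¼ + 3*(2*(-4)*(-7)))*(-460))) = 16184/(((-¼ + 3*56)*(-460))) = 16184/(((-¼ + 168)*(-460))) = 16184/(((671/4)*(-460))) = 16184/(-77165) = 16184*(-1/77165) = -16184/77165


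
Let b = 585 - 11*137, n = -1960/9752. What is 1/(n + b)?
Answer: -1219/1124163 ≈ -0.0010844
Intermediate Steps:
n = -245/1219 (n = -1960*1/9752 = -245/1219 ≈ -0.20098)
b = -922 (b = 585 - 1507 = -922)
1/(n + b) = 1/(-245/1219 - 922) = 1/(-1124163/1219) = -1219/1124163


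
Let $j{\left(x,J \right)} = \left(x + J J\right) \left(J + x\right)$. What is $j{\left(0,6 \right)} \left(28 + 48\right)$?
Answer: $16416$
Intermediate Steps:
$j{\left(x,J \right)} = \left(J + x\right) \left(x + J^{2}\right)$ ($j{\left(x,J \right)} = \left(x + J^{2}\right) \left(J + x\right) = \left(J + x\right) \left(x + J^{2}\right)$)
$j{\left(0,6 \right)} \left(28 + 48\right) = \left(6^{3} + 0^{2} + 6 \cdot 0 + 0 \cdot 6^{2}\right) \left(28 + 48\right) = \left(216 + 0 + 0 + 0 \cdot 36\right) 76 = \left(216 + 0 + 0 + 0\right) 76 = 216 \cdot 76 = 16416$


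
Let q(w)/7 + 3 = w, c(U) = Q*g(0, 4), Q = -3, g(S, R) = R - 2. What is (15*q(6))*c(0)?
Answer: -1890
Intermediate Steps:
g(S, R) = -2 + R
c(U) = -6 (c(U) = -3*(-2 + 4) = -3*2 = -6)
q(w) = -21 + 7*w
(15*q(6))*c(0) = (15*(-21 + 7*6))*(-6) = (15*(-21 + 42))*(-6) = (15*21)*(-6) = 315*(-6) = -1890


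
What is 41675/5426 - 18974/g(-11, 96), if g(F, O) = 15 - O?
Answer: 106328599/439506 ≈ 241.93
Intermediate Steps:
41675/5426 - 18974/g(-11, 96) = 41675/5426 - 18974/(15 - 1*96) = 41675*(1/5426) - 18974/(15 - 96) = 41675/5426 - 18974/(-81) = 41675/5426 - 18974*(-1/81) = 41675/5426 + 18974/81 = 106328599/439506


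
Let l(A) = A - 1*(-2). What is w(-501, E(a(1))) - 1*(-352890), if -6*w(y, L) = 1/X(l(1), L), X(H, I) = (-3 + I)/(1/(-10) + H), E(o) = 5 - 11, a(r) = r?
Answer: 190560629/540 ≈ 3.5289e+5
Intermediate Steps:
l(A) = 2 + A (l(A) = A + 2 = 2 + A)
E(o) = -6
X(H, I) = (-3 + I)/(-1/10 + H)
w(y, L) = -1/(6*(-30/29 + 10*L/29)) (w(y, L) = -(-1 + 10*(2 + 1))/(10*(-3 + L))/6 = -(-1 + 10*3)/(10*(-3 + L))/6 = -(-1 + 30)/(10*(-3 + L))/6 = -29/(10*(-3 + L))/6 = -1/(6*(-30/29 + 10*L/29)))
w(-501, E(a(1))) - 1*(-352890) = -29/(-180 + 60*(-6)) - 1*(-352890) = -29/(-180 - 360) + 352890 = -29/(-540) + 352890 = -29*(-1/540) + 352890 = 29/540 + 352890 = 190560629/540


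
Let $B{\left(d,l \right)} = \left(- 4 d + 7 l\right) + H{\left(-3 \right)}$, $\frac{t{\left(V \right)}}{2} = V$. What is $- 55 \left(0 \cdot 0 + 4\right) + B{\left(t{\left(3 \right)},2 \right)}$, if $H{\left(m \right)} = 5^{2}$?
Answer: $-205$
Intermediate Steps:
$t{\left(V \right)} = 2 V$
$H{\left(m \right)} = 25$
$B{\left(d,l \right)} = 25 - 4 d + 7 l$ ($B{\left(d,l \right)} = \left(- 4 d + 7 l\right) + 25 = 25 - 4 d + 7 l$)
$- 55 \left(0 \cdot 0 + 4\right) + B{\left(t{\left(3 \right)},2 \right)} = - 55 \left(0 \cdot 0 + 4\right) + \left(25 - 4 \cdot 2 \cdot 3 + 7 \cdot 2\right) = - 55 \left(0 + 4\right) + \left(25 - 24 + 14\right) = \left(-55\right) 4 + \left(25 - 24 + 14\right) = -220 + 15 = -205$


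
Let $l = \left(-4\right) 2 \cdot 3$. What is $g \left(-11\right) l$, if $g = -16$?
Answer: $-4224$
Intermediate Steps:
$l = -24$ ($l = \left(-8\right) 3 = -24$)
$g \left(-11\right) l = \left(-16\right) \left(-11\right) \left(-24\right) = 176 \left(-24\right) = -4224$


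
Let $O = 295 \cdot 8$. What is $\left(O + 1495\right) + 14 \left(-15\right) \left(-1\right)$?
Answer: $4065$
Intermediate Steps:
$O = 2360$
$\left(O + 1495\right) + 14 \left(-15\right) \left(-1\right) = \left(2360 + 1495\right) + 14 \left(-15\right) \left(-1\right) = 3855 - -210 = 3855 + 210 = 4065$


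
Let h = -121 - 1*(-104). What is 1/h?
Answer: -1/17 ≈ -0.058824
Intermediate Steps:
h = -17 (h = -121 + 104 = -17)
1/h = 1/(-17) = -1/17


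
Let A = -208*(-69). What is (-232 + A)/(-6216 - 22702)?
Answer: -7060/14459 ≈ -0.48828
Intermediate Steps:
A = 14352
(-232 + A)/(-6216 - 22702) = (-232 + 14352)/(-6216 - 22702) = 14120/(-28918) = 14120*(-1/28918) = -7060/14459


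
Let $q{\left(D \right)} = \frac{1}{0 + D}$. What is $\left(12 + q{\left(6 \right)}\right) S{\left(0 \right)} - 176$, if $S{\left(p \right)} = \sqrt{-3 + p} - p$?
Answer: $-176 + \frac{73 i \sqrt{3}}{6} \approx -176.0 + 21.073 i$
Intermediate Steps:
$q{\left(D \right)} = \frac{1}{D}$
$\left(12 + q{\left(6 \right)}\right) S{\left(0 \right)} - 176 = \left(12 + \frac{1}{6}\right) \left(\sqrt{-3 + 0} - 0\right) - 176 = \left(12 + \frac{1}{6}\right) \left(\sqrt{-3} + 0\right) - 176 = \frac{73 \left(i \sqrt{3} + 0\right)}{6} - 176 = \frac{73 i \sqrt{3}}{6} - 176 = -176 + \frac{73 i \sqrt{3}}{6}$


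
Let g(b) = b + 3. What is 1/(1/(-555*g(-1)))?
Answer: -1110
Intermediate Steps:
g(b) = 3 + b
1/(1/(-555*g(-1))) = 1/(1/(-555*(3 - 1))) = 1/(1/(-555*2)) = 1/(1/(-1110)) = 1/(-1/1110) = -1110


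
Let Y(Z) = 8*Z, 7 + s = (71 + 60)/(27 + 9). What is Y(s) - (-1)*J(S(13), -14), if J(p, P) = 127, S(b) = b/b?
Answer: 901/9 ≈ 100.11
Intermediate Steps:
S(b) = 1
s = -121/36 (s = -7 + (71 + 60)/(27 + 9) = -7 + 131/36 = -121/36 ≈ -3.3611)
Y(s) - (-1)*J(S(13), -14) = 8*(-121/36) - (-1)*127 = -242/9 - 1*(-127) = -242/9 + 127 = 901/9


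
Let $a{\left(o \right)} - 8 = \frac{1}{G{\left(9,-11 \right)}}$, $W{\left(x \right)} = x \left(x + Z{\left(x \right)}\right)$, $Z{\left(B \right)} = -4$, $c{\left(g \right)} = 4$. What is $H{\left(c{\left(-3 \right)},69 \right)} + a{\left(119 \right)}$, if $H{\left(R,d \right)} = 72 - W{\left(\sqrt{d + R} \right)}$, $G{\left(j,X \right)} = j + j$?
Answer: $\frac{127}{18} + 4 \sqrt{73} \approx 41.232$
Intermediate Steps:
$G{\left(j,X \right)} = 2 j$
$W{\left(x \right)} = x \left(-4 + x\right)$ ($W{\left(x \right)} = x \left(x - 4\right) = x \left(-4 + x\right)$)
$H{\left(R,d \right)} = 72 - \sqrt{R + d} \left(-4 + \sqrt{R + d}\right)$ ($H{\left(R,d \right)} = 72 - \sqrt{d + R} \left(-4 + \sqrt{d + R}\right) = 72 - \sqrt{R + d} \left(-4 + \sqrt{R + d}\right)$)
$a{\left(o \right)} = \frac{145}{18}$ ($a{\left(o \right)} = 8 + \frac{1}{2 \cdot 9} = 8 + \frac{1}{18} = \frac{145}{18}$)
$H{\left(c{\left(-3 \right)},69 \right)} + a{\left(119 \right)} = \left(72 - 4 - 69 + 4 \sqrt{4 + 69}\right) + \frac{145}{18} = \left(72 - 4 - 69 + 4 \sqrt{73}\right) + \frac{145}{18} = \left(-1 + 4 \sqrt{73}\right) + \frac{145}{18} = \frac{127}{18} + 4 \sqrt{73}$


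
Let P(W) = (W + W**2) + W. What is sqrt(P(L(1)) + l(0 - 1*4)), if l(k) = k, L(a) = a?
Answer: I ≈ 1.0*I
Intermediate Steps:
P(W) = W**2 + 2*W
sqrt(P(L(1)) + l(0 - 1*4)) = sqrt(1*(2 + 1) + (0 - 1*4)) = sqrt(1*3 + (0 - 4)) = sqrt(3 - 4) = sqrt(-1) = I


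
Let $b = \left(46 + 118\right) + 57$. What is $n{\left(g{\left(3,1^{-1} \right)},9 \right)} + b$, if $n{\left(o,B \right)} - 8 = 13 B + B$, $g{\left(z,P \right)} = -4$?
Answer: $355$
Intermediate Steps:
$n{\left(o,B \right)} = 8 + 14 B$ ($n{\left(o,B \right)} = 8 + \left(13 B + B\right) = 8 + 14 B$)
$b = 221$ ($b = 164 + 57 = 221$)
$n{\left(g{\left(3,1^{-1} \right)},9 \right)} + b = \left(8 + 14 \cdot 9\right) + 221 = \left(8 + 126\right) + 221 = 134 + 221 = 355$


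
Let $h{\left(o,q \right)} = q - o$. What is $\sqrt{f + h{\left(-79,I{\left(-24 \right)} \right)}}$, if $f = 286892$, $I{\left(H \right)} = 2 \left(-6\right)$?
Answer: $\sqrt{286959} \approx 535.69$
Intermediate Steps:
$I{\left(H \right)} = -12$
$\sqrt{f + h{\left(-79,I{\left(-24 \right)} \right)}} = \sqrt{286892 - -67} = \sqrt{286892 + \left(-12 + 79\right)} = \sqrt{286892 + 67} = \sqrt{286959}$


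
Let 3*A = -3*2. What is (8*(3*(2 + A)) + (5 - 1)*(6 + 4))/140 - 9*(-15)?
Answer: 947/7 ≈ 135.29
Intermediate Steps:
A = -2 (A = (-3*2)/3 = (⅓)*(-6) = -2)
(8*(3*(2 + A)) + (5 - 1)*(6 + 4))/140 - 9*(-15) = (8*(3*(2 - 2)) + (5 - 1)*(6 + 4))/140 - 9*(-15) = (8*(3*0) + 4*10)*(1/140) + 135 = (8*0 + 40)*(1/140) + 135 = (0 + 40)*(1/140) + 135 = 40*(1/140) + 135 = 2/7 + 135 = 947/7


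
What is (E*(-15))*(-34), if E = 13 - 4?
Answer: 4590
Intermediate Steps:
E = 9
(E*(-15))*(-34) = (9*(-15))*(-34) = -135*(-34) = 4590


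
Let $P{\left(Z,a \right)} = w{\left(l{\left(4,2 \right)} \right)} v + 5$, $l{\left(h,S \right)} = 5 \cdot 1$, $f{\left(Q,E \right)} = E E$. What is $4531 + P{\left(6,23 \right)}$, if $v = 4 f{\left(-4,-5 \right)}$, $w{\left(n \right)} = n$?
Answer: $5036$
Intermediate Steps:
$f{\left(Q,E \right)} = E^{2}$
$l{\left(h,S \right)} = 5$
$v = 100$ ($v = 4 \left(-5\right)^{2} = 4 \cdot 25 = 100$)
$P{\left(Z,a \right)} = 505$ ($P{\left(Z,a \right)} = 5 \cdot 100 + 5 = 500 + 5 = 505$)
$4531 + P{\left(6,23 \right)} = 4531 + 505 = 5036$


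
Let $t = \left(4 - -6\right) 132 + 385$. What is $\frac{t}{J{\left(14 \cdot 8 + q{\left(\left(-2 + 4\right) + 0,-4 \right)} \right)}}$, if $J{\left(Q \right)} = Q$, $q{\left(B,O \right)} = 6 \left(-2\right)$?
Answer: $\frac{341}{20} \approx 17.05$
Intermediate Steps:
$q{\left(B,O \right)} = -12$
$t = 1705$ ($t = \left(4 + 6\right) 132 + 385 = 10 \cdot 132 + 385 = 1320 + 385 = 1705$)
$\frac{t}{J{\left(14 \cdot 8 + q{\left(\left(-2 + 4\right) + 0,-4 \right)} \right)}} = \frac{1705}{14 \cdot 8 - 12} = \frac{1705}{112 - 12} = \frac{1705}{100} = 1705 \cdot \frac{1}{100} = \frac{341}{20}$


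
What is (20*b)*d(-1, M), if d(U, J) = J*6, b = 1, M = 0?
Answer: 0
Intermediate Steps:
d(U, J) = 6*J
(20*b)*d(-1, M) = (20*1)*(6*0) = 20*0 = 0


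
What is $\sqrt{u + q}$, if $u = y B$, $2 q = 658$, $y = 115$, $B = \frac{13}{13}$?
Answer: $2 \sqrt{111} \approx 21.071$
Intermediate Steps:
$B = 1$ ($B = 13 \cdot \frac{1}{13} = 1$)
$q = 329$ ($q = \frac{1}{2} \cdot 658 = 329$)
$u = 115$ ($u = 115 \cdot 1 = 115$)
$\sqrt{u + q} = \sqrt{115 + 329} = \sqrt{444} = 2 \sqrt{111}$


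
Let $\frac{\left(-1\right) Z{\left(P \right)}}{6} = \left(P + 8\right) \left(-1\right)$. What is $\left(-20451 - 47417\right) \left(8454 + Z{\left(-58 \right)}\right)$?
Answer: $-553395672$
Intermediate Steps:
$Z{\left(P \right)} = 48 + 6 P$ ($Z{\left(P \right)} = - 6 \left(P + 8\right) \left(-1\right) = - 6 \left(8 + P\right) \left(-1\right) = - 6 \left(-8 - P\right) = 48 + 6 P$)
$\left(-20451 - 47417\right) \left(8454 + Z{\left(-58 \right)}\right) = \left(-20451 - 47417\right) \left(8454 + \left(48 + 6 \left(-58\right)\right)\right) = - 67868 \left(8454 + \left(48 - 348\right)\right) = - 67868 \left(8454 - 300\right) = \left(-67868\right) 8154 = -553395672$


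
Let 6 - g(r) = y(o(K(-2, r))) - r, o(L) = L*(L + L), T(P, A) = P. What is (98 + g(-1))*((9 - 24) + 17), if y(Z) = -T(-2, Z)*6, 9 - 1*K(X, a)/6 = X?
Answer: 182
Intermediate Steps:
K(X, a) = 54 - 6*X
o(L) = 2*L² (o(L) = L*(2*L) = 2*L²)
y(Z) = 12 (y(Z) = -1*(-2)*6 = 2*6 = 12)
g(r) = -6 + r (g(r) = 6 - (12 - r) = 6 + (-12 + r) = -6 + r)
(98 + g(-1))*((9 - 24) + 17) = (98 + (-6 - 1))*((9 - 24) + 17) = (98 - 7)*(-15 + 17) = 91*2 = 182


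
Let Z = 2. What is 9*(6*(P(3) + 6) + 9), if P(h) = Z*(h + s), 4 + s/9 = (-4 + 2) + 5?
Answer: -243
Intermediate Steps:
s = -9 (s = -36 + 9*((-4 + 2) + 5) = -36 + 9*(-2 + 5) = -36 + 9*3 = -36 + 27 = -9)
P(h) = -18 + 2*h (P(h) = 2*(h - 9) = 2*(-9 + h) = -18 + 2*h)
9*(6*(P(3) + 6) + 9) = 9*(6*((-18 + 2*3) + 6) + 9) = 9*(6*((-18 + 6) + 6) + 9) = 9*(6*(-12 + 6) + 9) = 9*(6*(-6) + 9) = 9*(-36 + 9) = 9*(-27) = -243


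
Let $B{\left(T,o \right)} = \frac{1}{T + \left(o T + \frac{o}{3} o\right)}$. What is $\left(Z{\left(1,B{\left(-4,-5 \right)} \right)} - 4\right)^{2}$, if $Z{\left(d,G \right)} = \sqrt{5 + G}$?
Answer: $\frac{1536}{73} - \frac{32 \sqrt{1679}}{73} \approx 3.0792$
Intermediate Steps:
$B{\left(T,o \right)} = \frac{1}{T + \frac{o^{2}}{3} + T o}$ ($B{\left(T,o \right)} = \frac{1}{T + \left(T o + o \frac{1}{3} o\right)} = \frac{1}{T + \left(T o + \frac{o}{3} o\right)} = \frac{1}{T + \left(T o + \frac{o^{2}}{3}\right)} = \frac{1}{T + \left(\frac{o^{2}}{3} + T o\right)} = \frac{1}{T + \frac{o^{2}}{3} + T o}$)
$\left(Z{\left(1,B{\left(-4,-5 \right)} \right)} - 4\right)^{2} = \left(\sqrt{5 + \frac{3}{\left(-5\right)^{2} + 3 \left(-4\right) + 3 \left(-4\right) \left(-5\right)}} - 4\right)^{2} = \left(\sqrt{5 + \frac{3}{25 - 12 + 60}} - 4\right)^{2} = \left(\sqrt{5 + \frac{3}{73}} - 4\right)^{2} = \left(\sqrt{\frac{368}{73}} - 4\right)^{2} = \left(\frac{4 \sqrt{1679}}{73} - 4\right)^{2} = \left(-4 + \frac{4 \sqrt{1679}}{73}\right)^{2}$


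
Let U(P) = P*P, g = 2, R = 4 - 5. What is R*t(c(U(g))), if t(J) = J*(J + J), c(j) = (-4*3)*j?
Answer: -4608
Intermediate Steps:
R = -1
U(P) = P**2
c(j) = -12*j
t(J) = 2*J**2 (t(J) = J*(2*J) = 2*J**2)
R*t(c(U(g))) = -2*(-12*2**2)**2 = -2*(-12*4)**2 = -2*(-48)**2 = -2*2304 = -1*4608 = -4608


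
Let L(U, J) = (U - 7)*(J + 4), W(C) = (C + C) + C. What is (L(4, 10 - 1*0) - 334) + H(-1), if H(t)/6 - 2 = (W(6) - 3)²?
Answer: 986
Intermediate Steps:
W(C) = 3*C (W(C) = 2*C + C = 3*C)
L(U, J) = (-7 + U)*(4 + J)
H(t) = 1362 (H(t) = 12 + 6*(3*6 - 3)² = 12 + 6*(18 - 3)² = 12 + 6*15² = 12 + 6*225 = 12 + 1350 = 1362)
(L(4, 10 - 1*0) - 334) + H(-1) = ((-28 - 7*(10 - 1*0) + 4*4 + (10 - 1*0)*4) - 334) + 1362 = ((-28 - 7*(10 + 0) + 16 + (10 + 0)*4) - 334) + 1362 = ((-28 - 7*10 + 16 + 10*4) - 334) + 1362 = ((-28 - 70 + 16 + 40) - 334) + 1362 = (-42 - 334) + 1362 = -376 + 1362 = 986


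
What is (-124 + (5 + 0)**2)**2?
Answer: 9801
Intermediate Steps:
(-124 + (5 + 0)**2)**2 = (-124 + 5**2)**2 = (-124 + 25)**2 = (-99)**2 = 9801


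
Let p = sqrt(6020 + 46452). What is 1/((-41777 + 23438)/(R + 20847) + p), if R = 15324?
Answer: 73704441/7627882808759 + 290742498*sqrt(13118)/7627882808759 ≈ 0.0043752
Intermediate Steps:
p = 2*sqrt(13118) (p = sqrt(52472) = 2*sqrt(13118) ≈ 229.07)
1/((-41777 + 23438)/(R + 20847) + p) = 1/((-41777 + 23438)/(15324 + 20847) + 2*sqrt(13118)) = 1/(-18339/36171 + 2*sqrt(13118)) = 1/(-18339*1/36171 + 2*sqrt(13118)) = 1/(-6113/12057 + 2*sqrt(13118))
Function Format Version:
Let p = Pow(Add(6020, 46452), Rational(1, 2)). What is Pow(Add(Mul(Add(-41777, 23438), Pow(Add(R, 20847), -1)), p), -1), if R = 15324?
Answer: Add(Rational(73704441, 7627882808759), Mul(Rational(290742498, 7627882808759), Pow(13118, Rational(1, 2)))) ≈ 0.0043752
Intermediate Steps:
p = Mul(2, Pow(13118, Rational(1, 2))) (p = Pow(52472, Rational(1, 2)) = Mul(2, Pow(13118, Rational(1, 2))) ≈ 229.07)
Pow(Add(Mul(Add(-41777, 23438), Pow(Add(R, 20847), -1)), p), -1) = Pow(Add(Mul(Add(-41777, 23438), Pow(Add(15324, 20847), -1)), Mul(2, Pow(13118, Rational(1, 2)))), -1) = Pow(Add(Mul(-18339, Pow(36171, -1)), Mul(2, Pow(13118, Rational(1, 2)))), -1) = Pow(Add(Mul(-18339, Rational(1, 36171)), Mul(2, Pow(13118, Rational(1, 2)))), -1) = Pow(Add(Rational(-6113, 12057), Mul(2, Pow(13118, Rational(1, 2)))), -1)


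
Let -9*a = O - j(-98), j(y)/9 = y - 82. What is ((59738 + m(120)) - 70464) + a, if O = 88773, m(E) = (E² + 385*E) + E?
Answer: 119851/3 ≈ 39950.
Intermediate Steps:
m(E) = E² + 386*E
j(y) = -738 + 9*y (j(y) = 9*(y - 82) = 9*(-82 + y) = -738 + 9*y)
a = -30131/3 (a = -(88773 - (-738 + 9*(-98)))/9 = -(88773 - (-738 - 882))/9 = -(88773 - 1*(-1620))/9 = -(88773 + 1620)/9 = -⅑*90393 = -30131/3 ≈ -10044.)
((59738 + m(120)) - 70464) + a = ((59738 + 120*(386 + 120)) - 70464) - 30131/3 = ((59738 + 120*506) - 70464) - 30131/3 = ((59738 + 60720) - 70464) - 30131/3 = (120458 - 70464) - 30131/3 = 49994 - 30131/3 = 119851/3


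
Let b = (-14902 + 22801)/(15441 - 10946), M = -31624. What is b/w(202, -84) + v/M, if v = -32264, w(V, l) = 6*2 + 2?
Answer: 285021437/248762290 ≈ 1.1458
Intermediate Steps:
w(V, l) = 14 (w(V, l) = 12 + 2 = 14)
b = 7899/4495 ≈ 1.7573
b/w(202, -84) + v/M = (7899/4495)/14 - 32264/(-31624) = (7899/4495)*(1/14) - 32264*(-1/31624) = 7899/62930 + 4033/3953 = 285021437/248762290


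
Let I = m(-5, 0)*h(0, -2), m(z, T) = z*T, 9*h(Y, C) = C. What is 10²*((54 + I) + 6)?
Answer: 6000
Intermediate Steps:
h(Y, C) = C/9
m(z, T) = T*z
I = 0 (I = (0*(-5))*((⅑)*(-2)) = 0*(-2/9) = 0)
10²*((54 + I) + 6) = 10²*((54 + 0) + 6) = 100*(54 + 6) = 100*60 = 6000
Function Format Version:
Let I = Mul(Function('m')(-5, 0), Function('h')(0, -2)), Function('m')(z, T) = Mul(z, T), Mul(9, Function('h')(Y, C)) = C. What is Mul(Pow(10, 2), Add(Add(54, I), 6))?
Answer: 6000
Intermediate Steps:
Function('h')(Y, C) = Mul(Rational(1, 9), C)
Function('m')(z, T) = Mul(T, z)
I = 0 (I = Mul(Mul(0, -5), Mul(Rational(1, 9), -2)) = Mul(0, Rational(-2, 9)) = 0)
Mul(Pow(10, 2), Add(Add(54, I), 6)) = Mul(Pow(10, 2), Add(Add(54, 0), 6)) = Mul(100, Add(54, 6)) = Mul(100, 60) = 6000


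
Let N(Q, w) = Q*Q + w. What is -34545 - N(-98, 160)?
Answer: -44309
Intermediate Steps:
N(Q, w) = w + Q² (N(Q, w) = Q² + w = w + Q²)
-34545 - N(-98, 160) = -34545 - (160 + (-98)²) = -34545 - (160 + 9604) = -34545 - 1*9764 = -34545 - 9764 = -44309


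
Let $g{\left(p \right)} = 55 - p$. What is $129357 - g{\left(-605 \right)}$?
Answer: $128697$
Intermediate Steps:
$129357 - g{\left(-605 \right)} = 129357 - \left(55 - -605\right) = 129357 - \left(55 + 605\right) = 129357 - 660 = 128697$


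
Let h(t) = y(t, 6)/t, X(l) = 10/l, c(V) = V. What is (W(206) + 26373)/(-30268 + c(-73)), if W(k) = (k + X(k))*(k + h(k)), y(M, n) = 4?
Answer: -730143217/321887669 ≈ -2.2683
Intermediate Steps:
h(t) = 4/t
W(k) = (k + 4/k)*(k + 10/k) (W(k) = (k + 10/k)*(k + 4/k) = (k + 4/k)*(k + 10/k))
(W(206) + 26373)/(-30268 + c(-73)) = ((14 + 206**2 + 40/206**2) + 26373)/(-30268 - 73) = ((14 + 42436 + 40*(1/42436)) + 26373)/(-30341) = ((14 + 42436 + 10/10609) + 26373)*(-1/30341) = (450352060/10609 + 26373)*(-1/30341) = (730143217/10609)*(-1/30341) = -730143217/321887669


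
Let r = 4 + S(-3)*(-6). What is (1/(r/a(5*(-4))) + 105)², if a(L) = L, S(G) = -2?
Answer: 172225/16 ≈ 10764.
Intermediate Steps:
r = 16 (r = 4 - 2*(-6) = 4 + 12 = 16)
(1/(r/a(5*(-4))) + 105)² = (1/(16/((5*(-4)))) + 105)² = (1/(16/(-20)) + 105)² = (1/(16*(-1/20)) + 105)² = (1/(-⅘) + 105)² = (-5/4 + 105)² = (415/4)² = 172225/16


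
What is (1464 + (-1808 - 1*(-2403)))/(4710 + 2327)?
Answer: 2059/7037 ≈ 0.29260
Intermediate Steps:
(1464 + (-1808 - 1*(-2403)))/(4710 + 2327) = (1464 + (-1808 + 2403))/7037 = (1464 + 595)*(1/7037) = 2059*(1/7037) = 2059/7037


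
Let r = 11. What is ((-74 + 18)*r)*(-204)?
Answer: 125664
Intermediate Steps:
((-74 + 18)*r)*(-204) = ((-74 + 18)*11)*(-204) = -56*11*(-204) = -616*(-204) = 125664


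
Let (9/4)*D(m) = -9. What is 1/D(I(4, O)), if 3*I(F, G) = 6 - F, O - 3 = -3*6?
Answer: -¼ ≈ -0.25000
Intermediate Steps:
O = -15 (O = 3 - 3*6 = 3 - 18 = -15)
I(F, G) = 2 - F/3 (I(F, G) = (6 - F)/3 = 2 - F/3)
D(m) = -4 (D(m) = (4/9)*(-9) = -4)
1/D(I(4, O)) = 1/(-4) = -¼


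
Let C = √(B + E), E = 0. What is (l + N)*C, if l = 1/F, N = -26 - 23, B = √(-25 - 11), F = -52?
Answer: -2549*√6*√I/52 ≈ -84.904 - 84.904*I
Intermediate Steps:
B = 6*I (B = √(-36) = 6*I ≈ 6.0*I)
C = √6*√I (C = √(6*I + 0) = √(6*I) = √6*√I ≈ 1.732 + 1.732*I)
N = -49
l = -1/52 (l = 1/(-52) = -1/52 ≈ -0.019231)
(l + N)*C = (-1/52 - 49)*(√6*√I) = -2549*√6*√I/52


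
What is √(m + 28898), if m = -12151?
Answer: √16747 ≈ 129.41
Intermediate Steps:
√(m + 28898) = √(-12151 + 28898) = √16747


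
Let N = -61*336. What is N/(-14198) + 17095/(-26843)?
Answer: 153729659/190558457 ≈ 0.80673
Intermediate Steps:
N = -20496
N/(-14198) + 17095/(-26843) = -20496/(-14198) + 17095/(-26843) = -20496*(-1/14198) + 17095*(-1/26843) = 10248/7099 - 17095/26843 = 153729659/190558457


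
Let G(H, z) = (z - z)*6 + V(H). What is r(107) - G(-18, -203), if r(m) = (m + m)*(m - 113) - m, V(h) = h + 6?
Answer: -1379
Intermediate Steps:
V(h) = 6 + h
G(H, z) = 6 + H (G(H, z) = (z - z)*6 + (6 + H) = 0*6 + (6 + H) = 0 + (6 + H) = 6 + H)
r(m) = -m + 2*m*(-113 + m) (r(m) = (2*m)*(-113 + m) - m = 2*m*(-113 + m) - m = -m + 2*m*(-113 + m))
r(107) - G(-18, -203) = 107*(-227 + 2*107) - (6 - 18) = 107*(-227 + 214) - 1*(-12) = 107*(-13) + 12 = -1391 + 12 = -1379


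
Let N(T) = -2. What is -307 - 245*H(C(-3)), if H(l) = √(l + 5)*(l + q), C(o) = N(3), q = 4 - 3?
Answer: -307 + 245*√3 ≈ 117.35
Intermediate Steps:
q = 1
C(o) = -2
H(l) = √(5 + l)*(1 + l) (H(l) = √(l + 5)*(l + 1) = √(5 + l)*(1 + l))
-307 - 245*H(C(-3)) = -307 - 245*√(5 - 2)*(1 - 2) = -307 - 245*√3*(-1) = -307 - (-245)*√3 = -307 + 245*√3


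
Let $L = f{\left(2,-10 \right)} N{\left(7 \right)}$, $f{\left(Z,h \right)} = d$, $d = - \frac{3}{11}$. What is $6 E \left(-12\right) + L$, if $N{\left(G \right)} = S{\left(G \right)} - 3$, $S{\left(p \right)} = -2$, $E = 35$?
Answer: $- \frac{27705}{11} \approx -2518.6$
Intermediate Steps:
$d = - \frac{3}{11}$ ($d = \left(-3\right) \frac{1}{11} = - \frac{3}{11} \approx -0.27273$)
$N{\left(G \right)} = -5$ ($N{\left(G \right)} = -2 - 3 = -5$)
$f{\left(Z,h \right)} = - \frac{3}{11}$
$L = \frac{15}{11}$ ($L = \left(- \frac{3}{11}\right) \left(-5\right) = \frac{15}{11} \approx 1.3636$)
$6 E \left(-12\right) + L = 6 \cdot 35 \left(-12\right) + \frac{15}{11} = 210 \left(-12\right) + \frac{15}{11} = -2520 + \frac{15}{11} = - \frac{27705}{11}$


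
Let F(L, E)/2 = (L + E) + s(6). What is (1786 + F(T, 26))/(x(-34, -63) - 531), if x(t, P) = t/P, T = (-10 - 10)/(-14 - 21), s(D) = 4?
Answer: -116370/33419 ≈ -3.4822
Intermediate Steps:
T = 4/7 (T = -20/(-35) = -20*(-1/35) = 4/7 ≈ 0.57143)
F(L, E) = 8 + 2*E + 2*L (F(L, E) = 2*((L + E) + 4) = 2*((E + L) + 4) = 2*(4 + E + L) = 8 + 2*E + 2*L)
(1786 + F(T, 26))/(x(-34, -63) - 531) = (1786 + (8 + 2*26 + 2*(4/7)))/(-34/(-63) - 531) = (1786 + (8 + 52 + 8/7))/(-34*(-1/63) - 531) = (1786 + 428/7)/(34/63 - 531) = 12930/(7*(-33419/63)) = (12930/7)*(-63/33419) = -116370/33419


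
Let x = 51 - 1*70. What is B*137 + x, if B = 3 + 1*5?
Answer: 1077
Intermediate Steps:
B = 8 (B = 3 + 5 = 8)
x = -19 (x = 51 - 70 = -19)
B*137 + x = 8*137 - 19 = 1096 - 19 = 1077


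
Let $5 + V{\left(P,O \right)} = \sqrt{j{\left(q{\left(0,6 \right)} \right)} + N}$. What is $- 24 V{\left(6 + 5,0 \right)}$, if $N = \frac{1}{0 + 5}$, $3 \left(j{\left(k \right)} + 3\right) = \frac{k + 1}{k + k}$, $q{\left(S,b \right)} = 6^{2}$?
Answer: $120 - \frac{2 i \sqrt{85170}}{15} \approx 120.0 - 38.912 i$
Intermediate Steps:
$q{\left(S,b \right)} = 36$
$j{\left(k \right)} = -3 + \frac{1 + k}{6 k}$ ($j{\left(k \right)} = -3 + \frac{\left(k + 1\right) \frac{1}{k + k}}{3} = -3 + \frac{\left(1 + k\right) \frac{1}{2 k}}{3} = -3 + \frac{\frac{1}{2} \frac{1}{k} \left(1 + k\right)}{3} = -3 + \frac{1 + k}{6 k}$)
$N = \frac{1}{5} \approx 0.2$
$V{\left(P,O \right)} = -5 + \frac{i \sqrt{85170}}{180}$ ($V{\left(P,O \right)} = -5 + \sqrt{\frac{1 - 612}{6 \cdot 36} + \frac{1}{5}} = -5 + \sqrt{\frac{1}{6} \cdot \frac{1}{36} \left(1 - 612\right) + \frac{1}{5}} = -5 + \sqrt{\frac{1}{6} \cdot \frac{1}{36} \left(-611\right) + \frac{1}{5}} = -5 + \sqrt{- \frac{611}{216} + \frac{1}{5}} = -5 + \sqrt{- \frac{2839}{1080}} = -5 + \frac{i \sqrt{85170}}{180}$)
$- 24 V{\left(6 + 5,0 \right)} = - 24 \left(-5 + \frac{i \sqrt{85170}}{180}\right) = 120 - \frac{2 i \sqrt{85170}}{15}$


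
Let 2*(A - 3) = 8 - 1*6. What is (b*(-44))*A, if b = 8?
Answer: -1408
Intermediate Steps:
A = 4 (A = 3 + (8 - 1*6)/2 = 3 + (8 - 6)/2 = 3 + (½)*2 = 3 + 1 = 4)
(b*(-44))*A = (8*(-44))*4 = -352*4 = -1408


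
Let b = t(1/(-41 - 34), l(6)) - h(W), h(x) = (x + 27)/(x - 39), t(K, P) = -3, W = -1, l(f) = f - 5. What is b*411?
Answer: -19317/20 ≈ -965.85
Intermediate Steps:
l(f) = -5 + f
h(x) = (27 + x)/(-39 + x)
b = -47/20 (b = -3 - (27 - 1)/(-39 - 1) = -3 - 26/(-40) = -3 - (-1)*26/40 = -3 - 1*(-13/20) = -3 + 13/20 = -47/20 ≈ -2.3500)
b*411 = -47/20*411 = -19317/20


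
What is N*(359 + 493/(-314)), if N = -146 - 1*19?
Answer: -18518445/314 ≈ -58976.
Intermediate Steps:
N = -165 (N = -146 - 19 = -165)
N*(359 + 493/(-314)) = -165*(359 + 493/(-314)) = -165*(359 + 493*(-1/314)) = -165*(359 - 493/314) = -165*112233/314 = -18518445/314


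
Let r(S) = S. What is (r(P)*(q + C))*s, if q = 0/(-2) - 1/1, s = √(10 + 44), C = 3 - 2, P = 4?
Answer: 0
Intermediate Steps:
C = 1
s = 3*√6 (s = √54 = 3*√6 ≈ 7.3485)
q = -1 (q = 0*(-½) - 1*1 = 0 - 1 = -1)
(r(P)*(q + C))*s = (4*(-1 + 1))*(3*√6) = (4*0)*(3*√6) = 0*(3*√6) = 0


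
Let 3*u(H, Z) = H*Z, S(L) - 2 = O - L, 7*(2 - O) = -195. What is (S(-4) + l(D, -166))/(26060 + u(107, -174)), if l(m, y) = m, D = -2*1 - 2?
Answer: 223/138978 ≈ 0.0016046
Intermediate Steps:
O = 209/7 (O = 2 - ⅐*(-195) = 2 + 195/7 = 209/7 ≈ 29.857)
S(L) = 223/7 - L (S(L) = 2 + (209/7 - L) = 223/7 - L)
D = -4 (D = -2 - 2 = -4)
u(H, Z) = H*Z/3 (u(H, Z) = (H*Z)/3 = H*Z/3)
(S(-4) + l(D, -166))/(26060 + u(107, -174)) = ((223/7 - 1*(-4)) - 4)/(26060 + (⅓)*107*(-174)) = ((223/7 + 4) - 4)/(26060 - 6206) = (251/7 - 4)/19854 = (223/7)*(1/19854) = 223/138978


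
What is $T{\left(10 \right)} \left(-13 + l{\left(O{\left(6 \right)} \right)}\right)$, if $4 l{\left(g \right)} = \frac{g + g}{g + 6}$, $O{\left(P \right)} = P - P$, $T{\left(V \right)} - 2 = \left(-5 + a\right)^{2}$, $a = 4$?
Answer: $-39$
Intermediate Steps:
$T{\left(V \right)} = 3$ ($T{\left(V \right)} = 2 + \left(-5 + 4\right)^{2} = 2 + \left(-1\right)^{2} = 2 + 1 = 3$)
$O{\left(P \right)} = 0$
$l{\left(g \right)} = \frac{g}{2 \left(6 + g\right)}$ ($l{\left(g \right)} = \frac{\left(g + g\right) \frac{1}{g + 6}}{4} = \frac{2 g \frac{1}{6 + g}}{4} = \frac{g}{2 \left(6 + g\right)}$)
$T{\left(10 \right)} \left(-13 + l{\left(O{\left(6 \right)} \right)}\right) = 3 \left(-13 + \frac{1}{2} \cdot 0 \frac{1}{6 + 0}\right) = 3 \left(-13 + \frac{1}{2} \cdot 0 \cdot \frac{1}{6}\right) = 3 \left(-13 + 0\right) = 3 \left(-13\right) = -39$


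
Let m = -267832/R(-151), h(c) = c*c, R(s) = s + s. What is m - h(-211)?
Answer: -6588755/151 ≈ -43634.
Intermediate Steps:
R(s) = 2*s
h(c) = c²
m = 133916/151 (m = -267832/(2*(-151)) = -267832/(-302) = -267832*(-1/302) = 133916/151 ≈ 886.86)
m - h(-211) = 133916/151 - 1*(-211)² = 133916/151 - 1*44521 = 133916/151 - 44521 = -6588755/151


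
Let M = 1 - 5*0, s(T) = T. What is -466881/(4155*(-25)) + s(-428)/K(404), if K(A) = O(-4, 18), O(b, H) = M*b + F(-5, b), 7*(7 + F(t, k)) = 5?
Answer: 28735411/623250 ≈ 46.106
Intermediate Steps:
F(t, k) = -44/7 (F(t, k) = -7 + (⅐)*5 = -7 + 5/7 = -44/7)
M = 1 (M = 1 + 0 = 1)
O(b, H) = -44/7 + b (O(b, H) = 1*b - 44/7 = b - 44/7 = -44/7 + b)
K(A) = -72/7 (K(A) = -44/7 - 4 = -72/7)
-466881/(4155*(-25)) + s(-428)/K(404) = -466881/(4155*(-25)) - 428/(-72/7) = -466881/(-103875) - 428*(-7/72) = -466881*(-1/103875) + 749/18 = 155627/34625 + 749/18 = 28735411/623250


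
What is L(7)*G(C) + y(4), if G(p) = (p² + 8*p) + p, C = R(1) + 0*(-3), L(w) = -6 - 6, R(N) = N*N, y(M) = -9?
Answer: -129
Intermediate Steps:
R(N) = N²
L(w) = -12
C = 1 (C = 1² + 0*(-3) = 1 + 0 = 1)
G(p) = p² + 9*p
L(7)*G(C) + y(4) = -12*(9 + 1) - 9 = -12*10 - 9 = -120 - 9 = -129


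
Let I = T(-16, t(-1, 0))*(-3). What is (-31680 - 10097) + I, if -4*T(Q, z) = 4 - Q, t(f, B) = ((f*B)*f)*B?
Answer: -41762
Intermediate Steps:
t(f, B) = B**2*f**2 (t(f, B) = ((B*f)*f)*B = (B*f**2)*B = B**2*f**2)
T(Q, z) = -1 + Q/4 (T(Q, z) = -(4 - Q)/4 = -1 + Q/4)
I = 15 (I = (-1 + (1/4)*(-16))*(-3) = (-1 - 4)*(-3) = -5*(-3) = 15)
(-31680 - 10097) + I = (-31680 - 10097) + 15 = -41777 + 15 = -41762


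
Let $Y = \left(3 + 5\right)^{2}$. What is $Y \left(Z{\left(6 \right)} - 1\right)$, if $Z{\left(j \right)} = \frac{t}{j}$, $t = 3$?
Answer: $-32$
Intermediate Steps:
$Z{\left(j \right)} = \frac{3}{j}$
$Y = 64$ ($Y = 8^{2} = 64$)
$Y \left(Z{\left(6 \right)} - 1\right) = 64 \left(\frac{3}{6} - 1\right) = 64 \left(3 \cdot \frac{1}{6} - 1\right) = 64 \left(\frac{1}{2} - 1\right) = 64 \left(- \frac{1}{2}\right) = -32$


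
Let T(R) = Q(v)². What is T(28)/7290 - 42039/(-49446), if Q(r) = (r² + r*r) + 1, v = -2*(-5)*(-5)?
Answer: 3817749919/1112535 ≈ 3431.6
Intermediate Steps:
v = -50 (v = 10*(-5) = -50)
Q(r) = 1 + 2*r² (Q(r) = (r² + r²) + 1 = 2*r² + 1 = 1 + 2*r²)
T(R) = 25010001 (T(R) = (1 + 2*(-50)²)² = (1 + 2*2500)² = (1 + 5000)² = 5001² = 25010001)
T(28)/7290 - 42039/(-49446) = 25010001/7290 - 42039/(-49446) = 25010001*(1/7290) - 42039*(-1/49446) = 2778889/810 + 4671/5494 = 3817749919/1112535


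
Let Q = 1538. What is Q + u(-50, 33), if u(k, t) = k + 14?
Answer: 1502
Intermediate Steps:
u(k, t) = 14 + k
Q + u(-50, 33) = 1538 + (14 - 50) = 1538 - 36 = 1502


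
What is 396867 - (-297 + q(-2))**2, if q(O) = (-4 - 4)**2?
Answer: 342578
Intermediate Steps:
q(O) = 64 (q(O) = (-8)**2 = 64)
396867 - (-297 + q(-2))**2 = 396867 - (-297 + 64)**2 = 396867 - 1*(-233)**2 = 396867 - 1*54289 = 396867 - 54289 = 342578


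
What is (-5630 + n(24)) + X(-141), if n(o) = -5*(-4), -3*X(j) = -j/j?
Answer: -16829/3 ≈ -5609.7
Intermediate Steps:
X(j) = ⅓ (X(j) = -(-1)*j/j/3 = -(-1)/3 = -⅓*(-1) = ⅓)
n(o) = 20
(-5630 + n(24)) + X(-141) = (-5630 + 20) + ⅓ = -5610 + ⅓ = -16829/3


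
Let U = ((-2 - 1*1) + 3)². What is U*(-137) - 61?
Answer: -61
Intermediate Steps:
U = 0 (U = ((-2 - 1) + 3)² = (-3 + 3)² = 0² = 0)
U*(-137) - 61 = 0*(-137) - 61 = 0 - 61 = -61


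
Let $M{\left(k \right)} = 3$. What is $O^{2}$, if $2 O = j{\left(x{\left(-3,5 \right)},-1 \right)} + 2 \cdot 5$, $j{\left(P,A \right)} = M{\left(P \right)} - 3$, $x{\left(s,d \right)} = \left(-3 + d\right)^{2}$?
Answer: $25$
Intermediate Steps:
$j{\left(P,A \right)} = 0$ ($j{\left(P,A \right)} = 3 - 3 = 0$)
$O = 5$ ($O = \frac{0 + 2 \cdot 5}{2} = \frac{0 + 10}{2} = \frac{1}{2} \cdot 10 = 5$)
$O^{2} = 5^{2} = 25$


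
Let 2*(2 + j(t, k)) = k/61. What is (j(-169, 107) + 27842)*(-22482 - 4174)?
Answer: -45269711536/61 ≈ -7.4213e+8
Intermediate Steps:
j(t, k) = -2 + k/122 (j(t, k) = -2 + (k/61)/2 = -2 + k/122)
(j(-169, 107) + 27842)*(-22482 - 4174) = ((-2 + (1/122)*107) + 27842)*(-22482 - 4174) = ((-2 + 107/122) + 27842)*(-26656) = (-137/122 + 27842)*(-26656) = (3396587/122)*(-26656) = -45269711536/61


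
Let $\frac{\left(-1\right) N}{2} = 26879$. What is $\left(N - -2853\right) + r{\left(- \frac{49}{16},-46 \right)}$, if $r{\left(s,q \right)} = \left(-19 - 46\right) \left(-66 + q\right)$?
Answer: $-43625$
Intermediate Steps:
$N = -53758$ ($N = \left(-2\right) 26879 = -53758$)
$r{\left(s,q \right)} = 4290 - 65 q$ ($r{\left(s,q \right)} = - 65 \left(-66 + q\right) = 4290 - 65 q$)
$\left(N - -2853\right) + r{\left(- \frac{49}{16},-46 \right)} = \left(-53758 - -2853\right) + \left(4290 - -2990\right) = \left(-53758 + \left(2926 - 73\right)\right) + \left(4290 + 2990\right) = \left(-53758 + 2853\right) + 7280 = -50905 + 7280 = -43625$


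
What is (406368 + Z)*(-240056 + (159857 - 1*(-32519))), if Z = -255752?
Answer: -7181370880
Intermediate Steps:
(406368 + Z)*(-240056 + (159857 - 1*(-32519))) = (406368 - 255752)*(-240056 + (159857 - 1*(-32519))) = 150616*(-240056 + (159857 + 32519)) = 150616*(-240056 + 192376) = 150616*(-47680) = -7181370880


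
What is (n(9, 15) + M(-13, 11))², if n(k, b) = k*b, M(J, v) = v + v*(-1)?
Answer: 18225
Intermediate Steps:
M(J, v) = 0 (M(J, v) = v - v = 0)
n(k, b) = b*k
(n(9, 15) + M(-13, 11))² = (15*9 + 0)² = (135 + 0)² = 135² = 18225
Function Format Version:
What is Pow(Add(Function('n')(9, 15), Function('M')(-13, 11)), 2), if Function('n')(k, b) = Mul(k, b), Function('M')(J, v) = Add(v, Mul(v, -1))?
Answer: 18225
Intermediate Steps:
Function('M')(J, v) = 0 (Function('M')(J, v) = Add(v, Mul(-1, v)) = 0)
Function('n')(k, b) = Mul(b, k)
Pow(Add(Function('n')(9, 15), Function('M')(-13, 11)), 2) = Pow(Add(Mul(15, 9), 0), 2) = Pow(Add(135, 0), 2) = Pow(135, 2) = 18225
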